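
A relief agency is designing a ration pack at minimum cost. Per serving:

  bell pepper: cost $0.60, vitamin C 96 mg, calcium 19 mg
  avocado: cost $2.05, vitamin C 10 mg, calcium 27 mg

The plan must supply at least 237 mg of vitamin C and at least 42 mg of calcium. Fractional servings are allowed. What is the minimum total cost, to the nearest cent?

A basic optimal solution has at most two foods positive. Try each food alone and each pair with both targets met exactly.
bell pepper only: max(237/96, 42/19) = 2.469 servings → $1.48.
avocado only: max(237/10, 42/27) = 23.7 servings → $48.59.
bell pepper + avocado: intersection lies outside the first quadrant.
So the least-cost plan costs $1.48.

$1.48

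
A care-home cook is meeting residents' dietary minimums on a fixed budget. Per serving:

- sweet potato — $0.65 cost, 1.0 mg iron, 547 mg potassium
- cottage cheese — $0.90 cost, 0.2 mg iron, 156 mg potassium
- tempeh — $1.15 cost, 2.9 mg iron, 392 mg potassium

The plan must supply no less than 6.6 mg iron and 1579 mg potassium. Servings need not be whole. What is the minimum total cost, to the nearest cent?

sweet potato only: max(6.6/1.0, 1579/547) = 6.6 servings → $4.29.
cottage cheese only: max(6.6/0.2, 1579/156) = 33 servings → $29.70.
tempeh only: max(6.6/2.9, 1579/392) = 4.028 servings → $4.63.
sweet potato + cottage cheese: intersection lies outside the first quadrant.
sweet potato + tempeh with both tight: 1.668 servings and 1.701 servings → $3.04.
cottage cheese + tempeh with both tight: 5.326 servings and 1.909 servings → $6.99.
So the least-cost plan costs $3.04.

$3.04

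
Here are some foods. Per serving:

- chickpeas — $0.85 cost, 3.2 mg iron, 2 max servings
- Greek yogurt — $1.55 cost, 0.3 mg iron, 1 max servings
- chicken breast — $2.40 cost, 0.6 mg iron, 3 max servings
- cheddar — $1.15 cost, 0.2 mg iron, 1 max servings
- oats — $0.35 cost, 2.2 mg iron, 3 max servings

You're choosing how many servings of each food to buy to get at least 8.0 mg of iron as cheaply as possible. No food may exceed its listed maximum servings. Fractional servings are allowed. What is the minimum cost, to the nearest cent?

Cost per mg of iron: oats $0.1591, chickpeas $0.2656, chicken breast $4.0000, Greek yogurt $5.1667, cheddar $5.7500.
Take 3 servings of oats: +6.6 mg iron for $1.05 (total $1.05, still need 1.4 mg).
Take 0.4375 servings of chickpeas: +1.4 mg iron for $0.37 (total $1.42, still need 0.0 mg).
Filling from the cheapest source first is optimal under one linear minimum: $1.42.

$1.42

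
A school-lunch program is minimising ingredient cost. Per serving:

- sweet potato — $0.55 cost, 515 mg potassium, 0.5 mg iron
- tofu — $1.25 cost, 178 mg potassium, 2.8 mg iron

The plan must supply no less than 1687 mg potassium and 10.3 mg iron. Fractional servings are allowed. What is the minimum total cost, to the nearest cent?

An LP optimum is at a vertex; with two nutrient constraints at most two foods are used. Check each candidate.
sweet potato only: max(1687/515, 10.3/0.5) = 20.6 servings → $11.33.
tofu only: max(1687/178, 10.3/2.8) = 9.478 servings → $11.85.
sweet potato + tofu with both tight: 2.136 servings and 3.297 servings → $5.30.
The minimum over all feasible corners is $5.30.

$5.30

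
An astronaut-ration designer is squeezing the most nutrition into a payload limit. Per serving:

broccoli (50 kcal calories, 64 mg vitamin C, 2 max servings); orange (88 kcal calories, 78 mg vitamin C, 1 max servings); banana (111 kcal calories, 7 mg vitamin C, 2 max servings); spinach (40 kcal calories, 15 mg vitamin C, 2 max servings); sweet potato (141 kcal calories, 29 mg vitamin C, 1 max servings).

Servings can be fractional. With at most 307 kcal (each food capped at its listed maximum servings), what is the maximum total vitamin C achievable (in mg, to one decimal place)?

244.0 mg

Vitamin C per kcal: broccoli 1.28, orange 0.8864, spinach 0.375, sweet potato 0.2057, banana 0.06306.
Take 2 servings of broccoli: uses 100 kcal, +128.0 mg vitamin C (running total 128.0 mg).
Take 1 serving of orange: uses 88 kcal, +78.0 mg vitamin C (running total 206.0 mg).
Take 2 servings of spinach: uses 80 kcal, +30.0 mg vitamin C (running total 236.0 mg).
Take 0.2766 servings of sweet potato: uses 39 kcal, +8.0 mg vitamin C (running total 244.0 mg).
Filling greedily by vitamin C-per-kcal is optimal for one linear limit, giving 244.0 mg.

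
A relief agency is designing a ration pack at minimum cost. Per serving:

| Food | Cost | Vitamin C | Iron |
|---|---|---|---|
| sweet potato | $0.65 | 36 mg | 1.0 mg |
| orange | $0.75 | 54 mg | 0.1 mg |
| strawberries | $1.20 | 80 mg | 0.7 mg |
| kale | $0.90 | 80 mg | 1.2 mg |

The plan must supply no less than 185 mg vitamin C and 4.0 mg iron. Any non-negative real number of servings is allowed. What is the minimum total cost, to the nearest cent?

A basic optimal solution has at most two foods positive. Try each food alone and each pair with both targets met exactly.
sweet potato only: max(185/36, 4.0/1.0) = 5.139 servings → $3.34.
orange only: max(185/54, 4.0/0.1) = 40 servings → $30.00.
strawberries only: max(185/80, 4.0/0.7) = 5.714 servings → $6.86.
kale only: max(185/80, 4.0/1.2) = 3.333 servings → $3.00.
sweet potato + orange with both tight: 3.919 servings and 0.8135 servings → $3.16.
sweet potato + strawberries with both tight: 3.476 servings and 0.7482 servings → $3.16.
sweet potato + kale with both tight: 2.663 servings and 1.114 servings → $2.73.
orange + strawberries: intersection lies outside the first quadrant.
orange + kale with both targets exact would need a negative amount; discard.
strawberries + kale with both targets exact would need a negative amount; discard.
The minimum over all feasible corners is $2.73.

$2.73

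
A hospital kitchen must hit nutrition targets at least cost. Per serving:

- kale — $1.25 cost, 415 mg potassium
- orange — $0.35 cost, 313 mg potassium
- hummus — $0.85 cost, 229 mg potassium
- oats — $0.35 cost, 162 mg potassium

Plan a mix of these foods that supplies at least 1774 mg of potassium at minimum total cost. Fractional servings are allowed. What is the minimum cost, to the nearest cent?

$1.98

Cost per mg of potassium: orange $0.0011, oats $0.0022, kale $0.0030, hummus $0.0037.
With no serving limits, use only orange: 1774 mg / 313 mg = 5.668 servings × $0.35 = $1.98.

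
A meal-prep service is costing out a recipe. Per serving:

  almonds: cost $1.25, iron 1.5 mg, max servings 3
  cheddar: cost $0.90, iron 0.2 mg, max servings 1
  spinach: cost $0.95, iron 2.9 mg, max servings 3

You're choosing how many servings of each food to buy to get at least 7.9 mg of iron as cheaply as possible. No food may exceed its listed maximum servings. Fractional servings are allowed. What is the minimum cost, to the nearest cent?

Cost per mg of iron: spinach $0.3276, almonds $0.8333, cheddar $4.5000.
Take 2.724 servings of spinach: +7.9 mg iron for $2.59 (total $2.59, still need 0.0 mg).
Filling from the cheapest source first is optimal under one linear minimum: $2.59.

$2.59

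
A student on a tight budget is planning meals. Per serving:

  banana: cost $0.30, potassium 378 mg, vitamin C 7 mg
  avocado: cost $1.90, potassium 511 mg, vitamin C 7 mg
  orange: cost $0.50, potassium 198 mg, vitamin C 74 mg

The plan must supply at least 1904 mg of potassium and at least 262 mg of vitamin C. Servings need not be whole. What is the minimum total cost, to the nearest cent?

An LP optimum is at a vertex; with two nutrient constraints at most two foods are used. Check each candidate.
banana only: max(1904/378, 262/7) = 37.43 servings → $11.23.
avocado only: max(1904/511, 262/7) = 37.43 servings → $71.11.
orange only: max(1904/198, 262/74) = 9.616 servings → $4.81.
banana + avocado: intersection lies outside the first quadrant.
banana + orange with both tight: 3.348 servings and 3.224 servings → $2.62.
avocado + orange with both tight: 2.444 servings and 3.309 servings → $6.30.
The minimum over all feasible corners is $2.62.

$2.62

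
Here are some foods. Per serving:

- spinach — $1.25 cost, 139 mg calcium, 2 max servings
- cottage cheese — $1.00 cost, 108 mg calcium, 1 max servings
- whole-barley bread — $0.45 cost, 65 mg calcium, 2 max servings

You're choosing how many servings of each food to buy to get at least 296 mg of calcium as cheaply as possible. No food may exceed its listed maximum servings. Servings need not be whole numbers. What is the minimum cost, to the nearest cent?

Cost per mg of calcium: whole-barley bread $0.0069, spinach $0.0090, cottage cheese $0.0093.
Take 2 servings of whole-barley bread: +130.0 mg calcium for $0.90 (total $0.90, still need 166.0 mg).
Take 1.194 servings of spinach: +166.0 mg calcium for $1.49 (total $2.39, still need 0.0 mg).
Filling from the cheapest source first is optimal under one linear minimum: $2.39.

$2.39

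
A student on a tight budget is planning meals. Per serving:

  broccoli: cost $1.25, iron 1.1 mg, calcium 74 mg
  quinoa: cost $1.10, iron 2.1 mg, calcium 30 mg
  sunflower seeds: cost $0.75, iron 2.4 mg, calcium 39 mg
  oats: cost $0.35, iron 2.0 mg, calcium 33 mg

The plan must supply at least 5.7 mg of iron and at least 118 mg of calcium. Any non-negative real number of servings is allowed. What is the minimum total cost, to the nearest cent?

broccoli only: max(5.7/1.1, 118/74) = 5.182 servings → $6.48.
quinoa only: max(5.7/2.1, 118/30) = 3.933 servings → $4.33.
sunflower seeds only: max(5.7/2.4, 118/39) = 3.026 servings → $2.27.
oats only: max(5.7/2.0, 118/33) = 3.576 servings → $1.25.
broccoli + quinoa with both tight: 0.6275 servings and 2.386 servings → $3.41.
broccoli + sunflower seeds with both tight: 0.4521 servings and 2.168 servings → $2.19.
broccoli + oats with both tight: 0.4288 servings and 2.614 servings → $1.45.
quinoa + sunflower seeds with both targets exact would need a negative amount; discard.
quinoa + oats: intersection lies outside the first quadrant.
sunflower seeds + oats with both targets exact would need a negative amount; discard.
So the least-cost plan costs $1.25.

$1.25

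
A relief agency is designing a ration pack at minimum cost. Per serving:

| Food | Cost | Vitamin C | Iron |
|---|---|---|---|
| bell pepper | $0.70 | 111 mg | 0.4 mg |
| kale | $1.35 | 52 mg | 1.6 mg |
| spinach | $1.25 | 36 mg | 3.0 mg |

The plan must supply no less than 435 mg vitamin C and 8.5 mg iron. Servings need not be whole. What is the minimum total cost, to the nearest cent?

An LP optimum is at a vertex; with two nutrient constraints at most two foods are used. Check each candidate.
bell pepper only: max(435/111, 8.5/0.4) = 21.25 servings → $14.88.
kale only: max(435/52, 8.5/1.6) = 8.365 servings → $11.29.
spinach only: max(435/36, 8.5/3.0) = 12.08 servings → $15.10.
bell pepper + kale with both tight: 1.62 servings and 4.908 servings → $7.76.
bell pepper + spinach with both tight: 3.136 servings and 2.415 servings → $5.21.
kale + spinach with both targets exact would need a negative amount; discard.
Cheapest feasible corner: $5.21.

$5.21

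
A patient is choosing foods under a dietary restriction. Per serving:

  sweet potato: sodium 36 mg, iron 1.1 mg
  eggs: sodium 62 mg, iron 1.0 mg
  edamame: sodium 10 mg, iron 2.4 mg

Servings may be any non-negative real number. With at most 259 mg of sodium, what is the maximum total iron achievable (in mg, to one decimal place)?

62.2 mg

Iron per mg sodium: edamame 0.24, sweet potato 0.03056, eggs 0.01613.
With no serving limits, spend the whole sodium allowance on edamame: 259 mg / 10 mg × 2.4 mg = 62.2 mg.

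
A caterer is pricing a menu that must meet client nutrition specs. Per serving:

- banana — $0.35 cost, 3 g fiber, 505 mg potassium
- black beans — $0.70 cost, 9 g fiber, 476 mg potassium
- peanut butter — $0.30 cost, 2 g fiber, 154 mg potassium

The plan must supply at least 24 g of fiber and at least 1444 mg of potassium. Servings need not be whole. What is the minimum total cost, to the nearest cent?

$1.93

Two binding constraints pin down two serving amounts, so the optimal mix uses at most two foods. The candidates are each food alone (scaled to the tighter of fiber/potassium) and each pair with both constraints tight.
banana only: max(24/3, 1444/505) = 8 servings → $2.80.
black beans only: max(24/9, 1444/476) = 3.034 servings → $2.12.
peanut butter only: max(24/2, 1444/154) = 12 servings → $3.60.
banana + black beans with both tight: 0.5043 servings and 2.499 servings → $1.93.
banana + peanut butter with both targets exact would need a negative amount; discard.
black beans + peanut butter with both tight: 1.862 servings and 3.622 servings → $2.39.
Cheapest feasible corner: $1.93.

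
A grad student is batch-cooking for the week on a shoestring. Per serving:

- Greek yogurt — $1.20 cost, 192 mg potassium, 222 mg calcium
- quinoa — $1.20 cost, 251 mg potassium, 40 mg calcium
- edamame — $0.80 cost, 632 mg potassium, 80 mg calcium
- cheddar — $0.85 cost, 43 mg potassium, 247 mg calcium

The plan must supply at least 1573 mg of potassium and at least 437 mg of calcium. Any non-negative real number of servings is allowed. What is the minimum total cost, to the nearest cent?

$2.77

Greek yogurt only: max(1573/192, 437/222) = 8.193 servings → $9.83.
quinoa only: max(1573/251, 437/40) = 10.93 servings → $13.11.
edamame only: max(1573/632, 437/80) = 5.463 servings → $4.37.
cheddar only: max(1573/43, 437/247) = 36.58 servings → $31.09.
Greek yogurt + quinoa with both tight: 0.9735 servings and 5.522 servings → $7.79.
Greek yogurt + edamame with both tight: 1.203 servings and 2.123 servings → $3.14.
Greek yogurt + cheddar with both targets exact would need a negative amount; discard.
quinoa + edamame: the both-tight solution has a negative serving — not a feasible corner.
quinoa + cheddar with both tight: 6.134 servings and 0.7759 servings → $8.02.
edamame + cheddar with both tight: 2.422 servings and 0.9848 servings → $2.77.
Cheapest feasible corner: $2.77.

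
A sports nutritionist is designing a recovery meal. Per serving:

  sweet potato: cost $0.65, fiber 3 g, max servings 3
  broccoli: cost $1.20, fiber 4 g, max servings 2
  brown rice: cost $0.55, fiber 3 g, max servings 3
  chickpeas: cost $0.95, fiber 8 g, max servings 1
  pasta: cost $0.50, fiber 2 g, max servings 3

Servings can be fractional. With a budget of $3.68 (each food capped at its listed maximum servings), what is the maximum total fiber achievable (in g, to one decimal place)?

22.0 g

Fiber per dollar: chickpeas 8.421, brown rice 5.455, sweet potato 4.615, pasta 4, broccoli 3.333.
Take 1 serving of chickpeas: spends $0.95, +8.0 g fiber (running total 8.0 g).
Take 3 servings of brown rice: spends $1.65, +9.0 g fiber (running total 17.0 g).
Take 1.662 servings of sweet potato: spends $1.08, +5.0 g fiber (running total 22.0 g).
Greedy by best ratio exhausts the cost allowance optimally: 22.0 g.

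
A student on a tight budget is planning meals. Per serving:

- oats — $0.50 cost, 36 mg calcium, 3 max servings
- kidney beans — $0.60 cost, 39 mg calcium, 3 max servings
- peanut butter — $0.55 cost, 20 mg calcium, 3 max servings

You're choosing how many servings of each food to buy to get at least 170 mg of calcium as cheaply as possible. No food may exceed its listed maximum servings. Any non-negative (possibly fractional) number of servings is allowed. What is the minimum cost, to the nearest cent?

Cost per mg of calcium: oats $0.0139, kidney beans $0.0154, peanut butter $0.0275.
Take 3 servings of oats: +108.0 mg calcium for $1.50 (total $1.50, still need 62.0 mg).
Take 1.59 servings of kidney beans: +62.0 mg calcium for $0.95 (total $2.45, still need 0.0 mg).
Greedy by cheapest-per-mg is optimal for a single linear constraint, so the minimum cost is $2.45.

$2.45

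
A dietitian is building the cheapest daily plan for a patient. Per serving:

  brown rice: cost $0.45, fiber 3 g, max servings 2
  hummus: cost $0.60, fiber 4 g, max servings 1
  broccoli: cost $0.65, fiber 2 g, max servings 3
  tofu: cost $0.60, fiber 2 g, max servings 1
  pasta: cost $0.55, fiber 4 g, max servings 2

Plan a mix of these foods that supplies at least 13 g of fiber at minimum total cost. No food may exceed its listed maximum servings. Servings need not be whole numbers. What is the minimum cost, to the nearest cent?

Cost per g of fiber: pasta $0.1375, brown rice $0.1500, hummus $0.1500, tofu $0.3000, broccoli $0.3250.
Take 2 servings of pasta: +8.0 g fiber for $1.10 (total $1.10, still need 5.0 g).
Take 1.667 servings of brown rice: +5.0 g fiber for $0.75 (total $1.85, still need 0.0 g).
Filling from the cheapest source first is optimal under one linear minimum: $1.85.

$1.85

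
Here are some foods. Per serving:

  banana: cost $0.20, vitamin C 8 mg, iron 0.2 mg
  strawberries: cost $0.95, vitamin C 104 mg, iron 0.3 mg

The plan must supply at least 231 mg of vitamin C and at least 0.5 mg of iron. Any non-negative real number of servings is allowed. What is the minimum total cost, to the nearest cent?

banana only: max(231/8, 0.5/0.2) = 28.88 servings → $5.78.
strawberries only: max(231/104, 0.5/0.3) = 2.221 servings → $2.11.
banana + strawberries with both targets exact would need a negative amount; discard.
Cheapest feasible corner: $2.11.

$2.11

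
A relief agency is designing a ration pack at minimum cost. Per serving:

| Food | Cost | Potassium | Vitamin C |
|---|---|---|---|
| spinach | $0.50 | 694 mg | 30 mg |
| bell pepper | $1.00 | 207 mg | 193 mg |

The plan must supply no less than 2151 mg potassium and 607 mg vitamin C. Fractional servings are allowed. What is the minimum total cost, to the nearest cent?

With two linear requirements the optimum uses one or two foods; enumerate the corners.
spinach only: max(2151/694, 607/30) = 20.23 servings → $10.12.
bell pepper only: max(2151/207, 607/193) = 10.39 servings → $10.39.
spinach + bell pepper with both tight: 2.266 servings and 2.793 servings → $3.93.
Cheapest feasible corner: $3.93.

$3.93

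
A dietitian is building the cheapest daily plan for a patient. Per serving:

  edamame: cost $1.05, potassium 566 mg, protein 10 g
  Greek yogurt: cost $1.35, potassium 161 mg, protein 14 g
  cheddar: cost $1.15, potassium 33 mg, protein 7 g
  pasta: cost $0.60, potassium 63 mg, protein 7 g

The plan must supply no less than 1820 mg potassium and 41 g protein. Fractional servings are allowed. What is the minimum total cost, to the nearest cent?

edamame only: max(1820/566, 41/10) = 4.1 servings → $4.30.
Greek yogurt only: max(1820/161, 41/14) = 11.3 servings → $15.26.
cheddar only: max(1820/33, 41/7) = 55.15 servings → $63.42.
pasta only: max(1820/63, 41/7) = 28.89 servings → $17.33.
edamame + Greek yogurt with both tight: 2.99 servings and 0.7928 servings → $4.21.
edamame + cheddar with both tight: 3.135 servings and 1.378 servings → $4.88.
edamame + pasta with both tight: 3.048 servings and 1.502 servings → $4.10.
Greek yogurt + cheddar: intersection lies outside the first quadrant.
Greek yogurt + pasta: the both-tight solution has a negative serving — not a feasible corner.
cheddar + pasta with both targets exact would need a negative amount; discard.
So the least-cost plan costs $4.10.

$4.10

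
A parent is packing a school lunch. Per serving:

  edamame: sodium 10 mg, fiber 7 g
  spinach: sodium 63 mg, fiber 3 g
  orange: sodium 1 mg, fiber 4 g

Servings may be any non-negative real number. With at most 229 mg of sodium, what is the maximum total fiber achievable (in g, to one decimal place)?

Fiber per mg sodium: orange 4, edamame 0.7, spinach 0.04762.
With no serving limits, spend the whole sodium allowance on orange: 229 mg / 1 mg × 4 g = 916.0 g.

916.0 g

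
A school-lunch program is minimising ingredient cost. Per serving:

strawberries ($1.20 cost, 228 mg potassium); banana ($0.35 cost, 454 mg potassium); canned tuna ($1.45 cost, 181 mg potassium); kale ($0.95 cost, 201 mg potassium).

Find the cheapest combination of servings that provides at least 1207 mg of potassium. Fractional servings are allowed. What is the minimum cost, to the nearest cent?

$0.93

Cost per mg of potassium: banana $0.0008, kale $0.0047, strawberries $0.0053, canned tuna $0.0080.
With no serving limits, use only banana: 1207 mg / 454 mg = 2.659 servings × $0.35 = $0.93.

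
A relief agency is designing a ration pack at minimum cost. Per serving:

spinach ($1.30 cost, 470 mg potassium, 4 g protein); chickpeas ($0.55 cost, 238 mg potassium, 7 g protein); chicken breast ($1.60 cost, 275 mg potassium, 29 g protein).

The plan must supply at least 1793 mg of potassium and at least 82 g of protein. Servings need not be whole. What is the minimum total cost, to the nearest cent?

$5.49

At the optimum either one food covers both requirements or two foods hit both targets exactly; no other combination can be cheaper.
spinach only: max(1793/470, 82/4) = 20.5 servings → $26.65.
chickpeas only: max(1793/238, 82/7) = 11.71 servings → $6.44.
chicken breast only: max(1793/275, 82/29) = 6.52 servings → $10.43.
spinach + chickpeas: intersection lies outside the first quadrant.
spinach + chicken breast with both tight: 2.35 servings and 2.503 servings → $7.06.
chickpeas + chicken breast with both tight: 5.917 servings and 1.399 servings → $5.49.
So the least-cost plan costs $5.49.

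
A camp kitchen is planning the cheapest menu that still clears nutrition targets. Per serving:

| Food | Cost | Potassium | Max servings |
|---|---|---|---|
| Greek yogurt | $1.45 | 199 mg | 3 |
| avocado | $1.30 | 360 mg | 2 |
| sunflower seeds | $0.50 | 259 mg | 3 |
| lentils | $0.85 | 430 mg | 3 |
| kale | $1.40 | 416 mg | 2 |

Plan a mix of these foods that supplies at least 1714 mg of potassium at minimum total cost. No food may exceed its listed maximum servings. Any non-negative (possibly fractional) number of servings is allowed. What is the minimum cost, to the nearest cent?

Cost per mg of potassium: sunflower seeds $0.0019, lentils $0.0020, kale $0.0034, avocado $0.0036, Greek yogurt $0.0073.
Take 3 servings of sunflower seeds: +777.0 mg potassium for $1.50 (total $1.50, still need 937.0 mg).
Take 2.179 servings of lentils: +937.0 mg potassium for $1.85 (total $3.35, still need 0.0 mg).
Greedy by cheapest-per-mg is optimal for a single linear constraint, so the minimum cost is $3.35.

$3.35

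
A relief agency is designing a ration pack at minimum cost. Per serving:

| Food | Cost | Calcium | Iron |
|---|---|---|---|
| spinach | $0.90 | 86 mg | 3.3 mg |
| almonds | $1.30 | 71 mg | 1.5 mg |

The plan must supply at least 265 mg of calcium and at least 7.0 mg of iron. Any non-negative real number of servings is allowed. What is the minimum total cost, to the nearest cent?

$2.77

This is a tiny linear program; its minimum lies at a vertex of the feasible set. List the vertices and price them.
spinach only: max(265/86, 7.0/3.3) = 3.081 servings → $2.77.
almonds only: max(265/71, 7.0/1.5) = 4.667 servings → $6.07.
spinach + almonds with both tight: 0.9449 servings and 2.588 servings → $4.21.
Cheapest feasible corner: $2.77.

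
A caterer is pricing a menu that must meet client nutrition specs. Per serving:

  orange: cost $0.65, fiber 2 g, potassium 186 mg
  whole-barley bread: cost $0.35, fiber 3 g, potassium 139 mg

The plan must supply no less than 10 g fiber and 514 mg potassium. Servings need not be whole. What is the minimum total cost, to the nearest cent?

$1.29

The cheapest plan sits at a corner of the feasible region — with two constraints it uses at most two foods.
orange only: max(10/2, 514/186) = 5 servings → $3.25.
whole-barley bread only: max(10/3, 514/139) = 3.698 servings → $1.29.
orange + whole-barley bread with both tight: 0.5429 servings and 2.971 servings → $1.39.
Cheapest feasible corner: $1.29.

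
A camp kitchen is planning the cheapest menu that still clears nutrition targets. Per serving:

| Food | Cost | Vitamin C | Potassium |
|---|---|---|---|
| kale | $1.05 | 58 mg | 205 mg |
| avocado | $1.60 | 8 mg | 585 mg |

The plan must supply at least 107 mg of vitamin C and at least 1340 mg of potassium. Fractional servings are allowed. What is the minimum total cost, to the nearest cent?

$4.45

Two binding constraints pin down two serving amounts, so the optimal mix uses at most two foods. The candidates are each food alone (scaled to the tighter of vitamin C/potassium) and each pair with both constraints tight.
kale only: max(107/58, 1340/205) = 6.537 servings → $6.86.
avocado only: max(107/8, 1340/585) = 13.38 servings → $21.40.
kale + avocado with both tight: 1.607 servings and 1.728 servings → $4.45.
The minimum over all feasible corners is $4.45.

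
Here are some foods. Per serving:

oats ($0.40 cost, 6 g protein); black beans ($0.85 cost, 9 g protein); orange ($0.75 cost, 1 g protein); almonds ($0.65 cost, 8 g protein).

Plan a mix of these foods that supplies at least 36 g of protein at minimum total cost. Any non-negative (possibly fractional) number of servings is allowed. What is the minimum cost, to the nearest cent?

Cost per g of protein: oats $0.0667, almonds $0.0813, black beans $0.0944, orange $0.7500.
With no serving limits, use only oats: 36 g / 6 g = 6 servings × $0.40 = $2.40.

$2.40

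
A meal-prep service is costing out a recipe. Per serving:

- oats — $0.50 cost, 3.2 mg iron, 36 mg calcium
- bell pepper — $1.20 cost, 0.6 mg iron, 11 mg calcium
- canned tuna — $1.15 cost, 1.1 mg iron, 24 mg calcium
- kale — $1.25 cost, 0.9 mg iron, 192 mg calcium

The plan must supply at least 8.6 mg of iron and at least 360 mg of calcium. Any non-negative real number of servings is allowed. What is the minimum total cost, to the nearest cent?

A basic optimal solution has at most two foods positive. Try each food alone and each pair with both targets met exactly.
oats only: max(8.6/3.2, 360/36) = 10 servings → $5.00.
bell pepper only: max(8.6/0.6, 360/11) = 32.73 servings → $39.27.
canned tuna only: max(8.6/1.1, 360/24) = 15 servings → $17.25.
kale only: max(8.6/0.9, 360/192) = 9.556 servings → $11.94.
oats + bell pepper with both targets exact would need a negative amount; discard.
oats + canned tuna: the both-tight solution has a negative serving — not a feasible corner.
oats + kale with both tight: 2.28 servings and 1.447 servings → $2.95.
bell pepper + canned tuna: intersection lies outside the first quadrant.
bell pepper + kale with both tight: 12.6 servings and 1.153 servings → $16.57.
canned tuna + kale with both tight: 7 servings and 1 serving → $9.30.
The minimum over all feasible corners is $2.95.

$2.95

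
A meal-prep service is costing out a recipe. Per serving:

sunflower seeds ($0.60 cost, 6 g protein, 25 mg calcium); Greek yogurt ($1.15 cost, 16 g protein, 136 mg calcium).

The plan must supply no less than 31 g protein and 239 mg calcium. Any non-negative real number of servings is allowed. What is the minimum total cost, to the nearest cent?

$2.23

Minimising a linear cost over {protein ≥ 31, calcium ≥ 239, servings ≥ 0} — the optimum is at a vertex, using one or two foods.
sunflower seeds only: max(31/6, 239/25) = 9.56 servings → $5.74.
Greek yogurt only: max(31/16, 239/136) = 1.938 servings → $2.23.
sunflower seeds + Greek yogurt with both tight: 0.9423 servings and 1.584 servings → $2.39.
The minimum over all feasible corners is $2.23.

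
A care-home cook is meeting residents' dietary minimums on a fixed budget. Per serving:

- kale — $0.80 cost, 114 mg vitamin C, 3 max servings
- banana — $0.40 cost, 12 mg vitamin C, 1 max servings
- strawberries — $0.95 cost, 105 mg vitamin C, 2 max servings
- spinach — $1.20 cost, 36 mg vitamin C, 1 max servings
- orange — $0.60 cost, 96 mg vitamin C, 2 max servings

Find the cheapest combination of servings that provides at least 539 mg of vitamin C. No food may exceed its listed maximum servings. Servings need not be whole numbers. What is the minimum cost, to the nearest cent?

$3.65

Cost per mg of vitamin C: orange $0.0063, kale $0.0070, strawberries $0.0090, banana $0.0333, spinach $0.0333.
Take 2 servings of orange: +192.0 mg vitamin C for $1.20 (total $1.20, still need 347.0 mg).
Take 3 servings of kale: +342.0 mg vitamin C for $2.40 (total $3.60, still need 5.0 mg).
Take 0.04762 servings of strawberries: +5.0 mg vitamin C for $0.05 (total $3.65, still need 0.0 mg).
Filling from the cheapest source first is optimal under one linear minimum: $3.65.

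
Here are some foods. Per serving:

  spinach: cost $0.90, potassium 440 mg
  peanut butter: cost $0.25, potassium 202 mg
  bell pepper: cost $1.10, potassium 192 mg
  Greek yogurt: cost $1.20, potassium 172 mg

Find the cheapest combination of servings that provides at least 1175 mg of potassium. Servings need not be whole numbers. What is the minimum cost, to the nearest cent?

$1.45

Cost per mg of potassium: peanut butter $0.0012, spinach $0.0020, bell pepper $0.0057, Greek yogurt $0.0070.
With no serving limits, use only peanut butter: 1175 mg / 202 mg = 5.817 servings × $0.25 = $1.45.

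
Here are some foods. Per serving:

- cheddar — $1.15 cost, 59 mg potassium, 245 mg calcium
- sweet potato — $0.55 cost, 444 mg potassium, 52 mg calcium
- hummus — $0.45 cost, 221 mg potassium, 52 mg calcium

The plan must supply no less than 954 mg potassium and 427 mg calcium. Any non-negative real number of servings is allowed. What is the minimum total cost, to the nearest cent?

cheddar only: max(954/59, 427/245) = 16.17 servings → $18.59.
sweet potato only: max(954/444, 427/52) = 8.212 servings → $4.52.
hummus only: max(954/221, 427/52) = 8.212 servings → $3.70.
cheddar + sweet potato with both tight: 1.324 servings and 1.973 servings → $2.61.
cheddar + hummus with both tight: 0.8763 servings and 4.083 servings → $2.85.
sweet potato + hummus: the both-tight solution has a negative serving — not a feasible corner.
So the least-cost plan costs $2.61.

$2.61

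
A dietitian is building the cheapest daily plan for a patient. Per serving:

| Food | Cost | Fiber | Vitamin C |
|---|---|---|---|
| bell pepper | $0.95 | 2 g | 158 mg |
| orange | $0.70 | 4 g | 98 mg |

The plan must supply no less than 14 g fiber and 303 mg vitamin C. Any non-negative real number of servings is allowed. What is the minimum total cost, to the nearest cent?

A basic optimal solution has at most two foods positive. Try each food alone and each pair with both targets met exactly.
bell pepper only: max(14/2, 303/158) = 7 servings → $6.65.
orange only: max(14/4, 303/98) = 3.5 servings → $2.45.
bell pepper + orange: intersection lies outside the first quadrant.
Cheapest feasible corner: $2.45.

$2.45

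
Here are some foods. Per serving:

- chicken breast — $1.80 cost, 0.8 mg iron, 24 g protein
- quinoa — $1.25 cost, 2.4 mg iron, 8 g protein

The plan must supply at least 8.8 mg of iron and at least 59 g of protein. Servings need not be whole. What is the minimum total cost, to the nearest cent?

$6.51

With two linear requirements the optimum uses one or two foods; enumerate the corners.
chicken breast only: max(8.8/0.8, 59/24) = 11 servings → $19.80.
quinoa only: max(8.8/2.4, 59/8) = 7.375 servings → $9.22.
chicken breast + quinoa with both tight: 1.391 servings and 3.203 servings → $6.51.
So the least-cost plan costs $6.51.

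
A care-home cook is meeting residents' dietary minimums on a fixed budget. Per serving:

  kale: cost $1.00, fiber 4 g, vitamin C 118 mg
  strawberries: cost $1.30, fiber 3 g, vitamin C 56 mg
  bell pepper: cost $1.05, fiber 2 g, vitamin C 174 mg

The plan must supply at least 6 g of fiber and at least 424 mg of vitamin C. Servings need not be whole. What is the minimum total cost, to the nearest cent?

Two binding constraints pin down two serving amounts, so the optimal mix uses at most two foods. The candidates are each food alone (scaled to the tighter of fiber/vitamin C) and each pair with both constraints tight.
kale only: max(6/4, 424/118) = 3.593 servings → $3.59.
strawberries only: max(6/3, 424/56) = 7.571 servings → $9.84.
bell pepper only: max(6/2, 424/174) = 3 servings → $3.15.
kale + strawberries: intersection lies outside the first quadrant.
kale + bell pepper with both tight: 0.4261 servings and 2.148 servings → $2.68.
strawberries + bell pepper with both tight: 0.478 servings and 2.283 servings → $3.02.
Cheapest feasible corner: $2.68.

$2.68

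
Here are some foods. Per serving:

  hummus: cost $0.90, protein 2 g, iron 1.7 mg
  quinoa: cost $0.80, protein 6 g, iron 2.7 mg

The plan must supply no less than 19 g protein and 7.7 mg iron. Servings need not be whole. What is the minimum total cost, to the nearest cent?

The cheapest plan sits at a corner of the feasible region — with two constraints it uses at most two foods.
hummus only: max(19/2, 7.7/1.7) = 9.5 servings → $8.55.
quinoa only: max(19/6, 7.7/2.7) = 3.167 servings → $2.53.
hummus + quinoa: the both-tight solution has a negative serving — not a feasible corner.
So the least-cost plan costs $2.53.

$2.53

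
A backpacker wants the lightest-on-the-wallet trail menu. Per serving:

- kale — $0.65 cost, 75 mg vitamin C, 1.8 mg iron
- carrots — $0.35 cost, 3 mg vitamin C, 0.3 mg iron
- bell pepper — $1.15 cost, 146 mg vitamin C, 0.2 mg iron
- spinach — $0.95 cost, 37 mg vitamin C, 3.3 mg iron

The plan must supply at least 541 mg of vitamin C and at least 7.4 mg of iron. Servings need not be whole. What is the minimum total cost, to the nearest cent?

The cheapest plan sits at a corner of the feasible region — with two constraints it uses at most two foods.
kale only: max(541/75, 7.4/1.8) = 7.213 servings → $4.69.
carrots only: max(541/3, 7.4/0.3) = 180.3 servings → $63.12.
bell pepper only: max(541/146, 7.4/0.2) = 37 servings → $42.55.
spinach only: max(541/37, 7.4/3.3) = 14.62 servings → $13.89.
kale + carrots with both targets exact would need a negative amount; discard.
kale + bell pepper with both tight: 3.923 servings and 1.69 servings → $4.49.
kale + spinach: intersection lies outside the first quadrant.
carrots + bell pepper with both tight: 22.5 servings and 3.243 servings → $11.61.
carrots + spinach with both targets exact would need a negative amount; discard.
bell pepper + spinach with both tight: 3.186 servings and 2.049 servings → $5.61.
The minimum over all feasible corners is $4.49.

$4.49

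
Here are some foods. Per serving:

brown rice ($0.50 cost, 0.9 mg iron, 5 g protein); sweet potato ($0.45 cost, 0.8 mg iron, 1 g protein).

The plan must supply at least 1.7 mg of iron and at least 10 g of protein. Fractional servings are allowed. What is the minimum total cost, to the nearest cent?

$1.00

Check every corner: each single food scaled to meet both minima, and each pair solved so both constraints bind.
brown rice only: max(1.7/0.9, 10/5) = 2 servings → $1.00.
sweet potato only: max(1.7/0.8, 10/1) = 10 servings → $4.50.
brown rice + sweet potato with both targets exact would need a negative amount; discard.
The minimum over all feasible corners is $1.00.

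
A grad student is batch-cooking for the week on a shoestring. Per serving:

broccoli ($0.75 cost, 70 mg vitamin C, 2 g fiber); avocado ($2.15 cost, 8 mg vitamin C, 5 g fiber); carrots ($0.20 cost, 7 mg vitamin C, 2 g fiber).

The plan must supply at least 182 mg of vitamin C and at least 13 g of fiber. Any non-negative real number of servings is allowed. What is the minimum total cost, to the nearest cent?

Minimising a linear cost over {vitamin C ≥ 182, fiber ≥ 13, servings ≥ 0} — the optimum is at a vertex, using one or two foods.
broccoli only: max(182/70, 13/2) = 6.5 servings → $4.88.
avocado only: max(182/8, 13/5) = 22.75 servings → $48.91.
carrots only: max(182/7, 13/2) = 26 servings → $5.20.
broccoli + avocado with both tight: 2.413 servings and 1.635 servings → $5.32.
broccoli + carrots with both tight: 2.167 servings and 4.333 servings → $2.49.
avocado + carrots with both targets exact would need a negative amount; discard.
The minimum over all feasible corners is $2.49.

$2.49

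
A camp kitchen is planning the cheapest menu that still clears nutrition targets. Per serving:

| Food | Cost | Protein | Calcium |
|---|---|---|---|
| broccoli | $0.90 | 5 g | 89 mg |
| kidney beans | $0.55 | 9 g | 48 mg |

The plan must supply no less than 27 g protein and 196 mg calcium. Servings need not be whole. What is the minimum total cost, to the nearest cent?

At the optimum either one food covers both requirements or two foods hit both targets exactly; no other combination can be cheaper.
broccoli only: max(27/5, 196/89) = 5.4 servings → $4.86.
kidney beans only: max(27/9, 196/48) = 4.083 servings → $2.25.
broccoli + kidney beans with both tight: 0.8342 servings and 2.537 servings → $2.15.
Cheapest feasible corner: $2.15.

$2.15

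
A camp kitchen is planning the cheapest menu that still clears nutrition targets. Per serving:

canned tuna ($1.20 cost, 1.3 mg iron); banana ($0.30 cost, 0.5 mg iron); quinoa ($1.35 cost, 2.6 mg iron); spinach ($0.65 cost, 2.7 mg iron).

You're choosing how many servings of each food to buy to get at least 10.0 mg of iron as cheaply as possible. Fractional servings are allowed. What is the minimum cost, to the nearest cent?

$2.41

Cost per mg of iron: spinach $0.2407, quinoa $0.5192, banana $0.6000, canned tuna $0.9231.
With no serving limits, use only spinach: 10.0 mg / 2.7 mg = 3.704 servings × $0.65 = $2.41.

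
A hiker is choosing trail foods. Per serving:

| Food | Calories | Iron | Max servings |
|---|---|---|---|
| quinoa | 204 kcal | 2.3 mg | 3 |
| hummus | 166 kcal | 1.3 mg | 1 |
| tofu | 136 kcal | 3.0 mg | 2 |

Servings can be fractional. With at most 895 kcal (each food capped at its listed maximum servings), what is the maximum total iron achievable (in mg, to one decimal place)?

Iron per kcal: tofu 0.02206, quinoa 0.01127, hummus 0.007831.
Take 2 servings of tofu: uses 272 kcal, +6.0 mg iron (running total 6.0 mg).
Take 3 servings of quinoa: uses 612 kcal, +6.9 mg iron (running total 12.9 mg).
Take 0.06627 servings of hummus: uses 11 kcal, +0.1 mg iron (running total 13.0 mg).
Filling greedily by iron-per-kcal is optimal for one linear limit, giving 13.0 mg.

13.0 mg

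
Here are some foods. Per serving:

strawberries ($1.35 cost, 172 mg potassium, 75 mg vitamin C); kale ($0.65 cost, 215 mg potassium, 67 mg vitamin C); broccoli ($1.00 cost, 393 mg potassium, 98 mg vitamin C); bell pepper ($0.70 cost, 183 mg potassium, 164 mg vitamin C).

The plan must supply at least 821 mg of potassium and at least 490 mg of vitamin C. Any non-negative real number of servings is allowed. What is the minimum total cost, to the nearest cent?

With two linear requirements the optimum uses one or two foods; enumerate the corners.
strawberries only: max(821/172, 490/75) = 6.533 servings → $8.82.
kale only: max(821/215, 490/67) = 7.313 servings → $4.75.
broccoli only: max(821/393, 490/98) = 5 servings → $5.00.
bell pepper only: max(821/183, 490/164) = 4.486 servings → $3.14.
strawberries + kale: intersection lies outside the first quadrant.
strawberries + broccoli: the both-tight solution has a negative serving — not a feasible corner.
strawberries + bell pepper with both tight: 3.105 servings and 1.568 servings → $5.29.
kale + broccoli: intersection lies outside the first quadrant.
kale + bell pepper with both tight: 1.955 servings and 2.189 servings → $2.80.
broccoli + bell pepper with both tight: 0.9668 servings and 2.41 servings → $2.65.
The minimum over all feasible corners is $2.65.

$2.65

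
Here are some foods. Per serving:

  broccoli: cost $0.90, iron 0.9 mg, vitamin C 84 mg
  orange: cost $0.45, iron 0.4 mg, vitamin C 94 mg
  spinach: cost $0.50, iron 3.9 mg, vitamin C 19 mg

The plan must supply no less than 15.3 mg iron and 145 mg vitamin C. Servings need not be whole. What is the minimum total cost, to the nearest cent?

An LP optimum is at a vertex; with two nutrient constraints at most two foods are used. Check each candidate.
broccoli only: max(15.3/0.9, 145/84) = 17 servings → $15.30.
orange only: max(15.3/0.4, 145/94) = 38.25 servings → $17.21.
spinach only: max(15.3/3.9, 145/19) = 7.632 servings → $3.82.
broccoli + orange: the both-tight solution has a negative serving — not a feasible corner.
broccoli + spinach with both tight: 0.885 servings and 3.719 servings → $2.66.
orange + spinach with both tight: 0.7655 servings and 3.845 servings → $2.27.
The minimum over all feasible corners is $2.27.

$2.27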